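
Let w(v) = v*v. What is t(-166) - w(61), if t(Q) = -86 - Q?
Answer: -3641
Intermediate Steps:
w(v) = v**2
t(-166) - w(61) = (-86 - 1*(-166)) - 1*61**2 = (-86 + 166) - 1*3721 = 80 - 3721 = -3641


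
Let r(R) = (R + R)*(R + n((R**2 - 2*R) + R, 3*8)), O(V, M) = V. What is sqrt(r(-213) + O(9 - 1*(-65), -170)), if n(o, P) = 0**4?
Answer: 2*sqrt(22703) ≈ 301.35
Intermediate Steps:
n(o, P) = 0
r(R) = 2*R**2 (r(R) = (R + R)*(R + 0) = (2*R)*R = 2*R**2)
sqrt(r(-213) + O(9 - 1*(-65), -170)) = sqrt(2*(-213)**2 + (9 - 1*(-65))) = sqrt(2*45369 + (9 + 65)) = sqrt(90738 + 74) = sqrt(90812) = 2*sqrt(22703)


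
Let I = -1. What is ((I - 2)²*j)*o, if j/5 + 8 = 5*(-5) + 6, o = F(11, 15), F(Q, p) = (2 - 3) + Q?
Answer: -12150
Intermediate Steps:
F(Q, p) = -1 + Q
o = 10 (o = -1 + 11 = 10)
j = -135 (j = -40 + 5*(5*(-5) + 6) = -40 + 5*(-25 + 6) = -40 + 5*(-19) = -40 - 95 = -135)
((I - 2)²*j)*o = ((-1 - 2)²*(-135))*10 = ((-3)²*(-135))*10 = (9*(-135))*10 = -1215*10 = -12150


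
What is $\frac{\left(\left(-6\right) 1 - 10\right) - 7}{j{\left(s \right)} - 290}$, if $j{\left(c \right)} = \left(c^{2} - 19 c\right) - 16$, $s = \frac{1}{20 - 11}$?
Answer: $\frac{1863}{24956} \approx 0.074651$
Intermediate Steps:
$s = \frac{1}{9} \approx 0.11111$
$j{\left(c \right)} = -16 + c^{2} - 19 c$
$\frac{\left(\left(-6\right) 1 - 10\right) - 7}{j{\left(s \right)} - 290} = \frac{\left(\left(-6\right) 1 - 10\right) - 7}{\left(-16 + \left(\frac{1}{9}\right)^{2} - \frac{19}{9}\right) - 290} = \frac{\left(-6 - 10\right) - 7}{\left(-16 + \frac{1}{81} - \frac{19}{9}\right) - 290} = \frac{-16 - 7}{- \frac{1466}{81} - 290} = - \frac{23}{- \frac{24956}{81}} = \left(-23\right) \left(- \frac{81}{24956}\right) = \frac{1863}{24956}$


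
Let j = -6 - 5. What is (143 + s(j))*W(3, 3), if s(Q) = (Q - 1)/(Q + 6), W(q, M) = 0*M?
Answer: 0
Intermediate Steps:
j = -11
W(q, M) = 0
s(Q) = (-1 + Q)/(6 + Q)
(143 + s(j))*W(3, 3) = (143 + (-1 - 11)/(6 - 11))*0 = (143 - 12/(-5))*0 = (143 - ⅕*(-12))*0 = (143 + 12/5)*0 = (727/5)*0 = 0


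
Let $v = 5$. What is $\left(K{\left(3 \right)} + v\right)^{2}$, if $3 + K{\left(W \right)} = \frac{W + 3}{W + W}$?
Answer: $9$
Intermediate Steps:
$K{\left(W \right)} = -3 + \frac{3 + W}{2 W}$ ($K{\left(W \right)} = -3 + \frac{W + 3}{W + W} = -3 + \frac{3 + W}{2 W}$)
$\left(K{\left(3 \right)} + v\right)^{2} = \left(\frac{3 - 15}{2 \cdot 3} + 5\right)^{2} = \left(\frac{1}{2} \cdot \frac{1}{3} \left(3 - 15\right) + 5\right)^{2} = \left(\frac{1}{2} \cdot \frac{1}{3} \left(-12\right) + 5\right)^{2} = \left(-2 + 5\right)^{2} = 3^{2} = 9$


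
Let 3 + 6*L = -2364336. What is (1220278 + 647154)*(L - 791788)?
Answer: -2214483966324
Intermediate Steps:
L = -788113/2 (L = -1/2 + (1/6)*(-2364336) = -1/2 - 394056 = -788113/2 ≈ -3.9406e+5)
(1220278 + 647154)*(L - 791788) = (1220278 + 647154)*(-788113/2 - 791788) = 1867432*(-2371689/2) = -2214483966324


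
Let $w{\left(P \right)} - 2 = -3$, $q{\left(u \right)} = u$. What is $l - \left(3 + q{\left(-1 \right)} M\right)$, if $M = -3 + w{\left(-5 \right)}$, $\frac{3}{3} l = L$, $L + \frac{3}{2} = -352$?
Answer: $- \frac{721}{2} \approx -360.5$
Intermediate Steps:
$L = - \frac{707}{2}$ ($L = - \frac{3}{2} - 352 = - \frac{707}{2} \approx -353.5$)
$l = - \frac{707}{2} \approx -353.5$
$w{\left(P \right)} = -1$ ($w{\left(P \right)} = 2 - 3 = -1$)
$M = -4$ ($M = -3 - 1 = -4$)
$l - \left(3 + q{\left(-1 \right)} M\right) = - \frac{707}{2} - \left(3 - -4\right) = - \frac{707}{2} - \left(3 + 4\right) = - \frac{707}{2} - 7 = - \frac{721}{2}$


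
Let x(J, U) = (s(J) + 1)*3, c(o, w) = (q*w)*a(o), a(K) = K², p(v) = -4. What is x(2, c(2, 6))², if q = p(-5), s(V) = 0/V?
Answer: 9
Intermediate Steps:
s(V) = 0
q = -4
c(o, w) = -4*w*o² (c(o, w) = (-4*w)*o² = -4*w*o²)
x(J, U) = 3 (x(J, U) = (0 + 1)*3 = 1*3 = 3)
x(2, c(2, 6))² = 3² = 9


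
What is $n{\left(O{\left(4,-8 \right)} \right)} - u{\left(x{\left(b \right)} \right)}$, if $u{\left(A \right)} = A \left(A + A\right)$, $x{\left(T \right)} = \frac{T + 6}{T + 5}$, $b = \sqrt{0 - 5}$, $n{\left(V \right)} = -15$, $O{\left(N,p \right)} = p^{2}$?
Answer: $\frac{- 87 \sqrt{5} + 181 i}{5 \left(\sqrt{5} - 2 i\right)} \approx -17.711 + 0.34783 i$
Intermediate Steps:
$b = i \sqrt{5}$ ($b = \sqrt{-5} = i \sqrt{5} \approx 2.2361 i$)
$x{\left(T \right)} = \frac{6 + T}{5 + T}$
$u{\left(A \right)} = 2 A^{2}$ ($u{\left(A \right)} = A 2 A = 2 A^{2}$)
$n{\left(O{\left(4,-8 \right)} \right)} - u{\left(x{\left(b \right)} \right)} = -15 - 2 \left(\frac{6 + i \sqrt{5}}{5 + i \sqrt{5}}\right)^{2} = -15 - 2 \frac{\left(6 + i \sqrt{5}\right)^{2}}{\left(5 + i \sqrt{5}\right)^{2}} = -15 - \frac{2 \left(6 + i \sqrt{5}\right)^{2}}{\left(5 + i \sqrt{5}\right)^{2}}$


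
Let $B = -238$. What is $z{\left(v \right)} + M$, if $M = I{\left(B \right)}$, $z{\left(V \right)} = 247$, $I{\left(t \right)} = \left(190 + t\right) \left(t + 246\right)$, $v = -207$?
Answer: $-137$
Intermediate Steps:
$I{\left(t \right)} = \left(190 + t\right) \left(246 + t\right)$
$M = -384$ ($M = 46740 + \left(-238\right)^{2} + 436 \left(-238\right) = 46740 + 56644 - 103768 = -384$)
$z{\left(v \right)} + M = 247 - 384 = -137$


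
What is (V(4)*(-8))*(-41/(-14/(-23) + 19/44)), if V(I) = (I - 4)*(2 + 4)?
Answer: 0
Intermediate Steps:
V(I) = -24 + 6*I (V(I) = (-4 + I)*6 = -24 + 6*I)
(V(4)*(-8))*(-41/(-14/(-23) + 19/44)) = ((-24 + 6*4)*(-8))*(-41/(-14/(-23) + 19/44)) = ((-24 + 24)*(-8))*(-41/(-14*(-1/23) + 19*(1/44))) = (0*(-8))*(-41/(14/23 + 19/44)) = 0*(-41/1053/1012) = 0*(-41*1012/1053) = 0*(-41492/1053) = 0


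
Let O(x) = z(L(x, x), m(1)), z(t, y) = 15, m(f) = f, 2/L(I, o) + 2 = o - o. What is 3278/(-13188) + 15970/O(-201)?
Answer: 2339591/2198 ≈ 1064.4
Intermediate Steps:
L(I, o) = -1 (L(I, o) = 2/(-2 + (o - o)) = 2/(-2 + 0) = 2/(-2) = 2*(-½) = -1)
O(x) = 15
3278/(-13188) + 15970/O(-201) = 3278/(-13188) + 15970/15 = 3278*(-1/13188) + 15970*(1/15) = -1639/6594 + 3194/3 = 2339591/2198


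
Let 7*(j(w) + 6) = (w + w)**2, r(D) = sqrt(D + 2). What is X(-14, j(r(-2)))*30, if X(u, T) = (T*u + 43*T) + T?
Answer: -5400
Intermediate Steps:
r(D) = sqrt(2 + D)
j(w) = -6 + 4*w**2/7 (j(w) = -6 + (w + w)**2/7 = -6 + (2*w)**2/7 = -6 + (4*w**2)/7 = -6 + 4*w**2/7)
X(u, T) = 44*T + T*u (X(u, T) = (43*T + T*u) + T = 44*T + T*u)
X(-14, j(r(-2)))*30 = ((-6 + 4*(sqrt(2 - 2))**2/7)*(44 - 14))*30 = ((-6 + 4*(sqrt(0))**2/7)*30)*30 = ((-6 + (4/7)*0**2)*30)*30 = ((-6 + (4/7)*0)*30)*30 = ((-6 + 0)*30)*30 = -6*30*30 = -180*30 = -5400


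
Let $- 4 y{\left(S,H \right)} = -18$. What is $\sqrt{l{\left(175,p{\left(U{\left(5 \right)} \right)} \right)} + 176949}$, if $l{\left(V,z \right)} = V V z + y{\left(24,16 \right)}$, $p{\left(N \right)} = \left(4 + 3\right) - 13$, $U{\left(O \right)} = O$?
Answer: $\frac{i \sqrt{27186}}{2} \approx 82.441 i$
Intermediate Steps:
$y{\left(S,H \right)} = \frac{9}{2}$ ($y{\left(S,H \right)} = \left(- \frac{1}{4}\right) \left(-18\right) = \frac{9}{2}$)
$p{\left(N \right)} = -6$ ($p{\left(N \right)} = 7 - 13 = -6$)
$l{\left(V,z \right)} = \frac{9}{2} + z V^{2}$ ($l{\left(V,z \right)} = V V z + \frac{9}{2} = V^{2} z + \frac{9}{2} = z V^{2} + \frac{9}{2} = \frac{9}{2} + z V^{2}$)
$\sqrt{l{\left(175,p{\left(U{\left(5 \right)} \right)} \right)} + 176949} = \sqrt{\left(\frac{9}{2} - 6 \cdot 175^{2}\right) + 176949} = \sqrt{\left(\frac{9}{2} - 183750\right) + 176949} = \sqrt{- \frac{367491}{2} + 176949} = \sqrt{- \frac{13593}{2}} = \frac{i \sqrt{27186}}{2}$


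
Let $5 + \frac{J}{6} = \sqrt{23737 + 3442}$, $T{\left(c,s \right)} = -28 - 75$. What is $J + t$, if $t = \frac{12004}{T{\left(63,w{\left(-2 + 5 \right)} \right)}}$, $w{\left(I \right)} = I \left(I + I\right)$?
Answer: $- \frac{15094}{103} + 6 \sqrt{27179} \approx 842.62$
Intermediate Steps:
$w{\left(I \right)} = 2 I^{2}$ ($w{\left(I \right)} = I 2 I = 2 I^{2}$)
$T{\left(c,s \right)} = -103$ ($T{\left(c,s \right)} = -28 - 75 = -103$)
$t = - \frac{12004}{103}$ ($t = \frac{12004}{-103} = 12004 \left(- \frac{1}{103}\right) = - \frac{12004}{103} \approx -116.54$)
$J = -30 + 6 \sqrt{27179}$ ($J = -30 + 6 \sqrt{23737 + 3442} = -30 + 6 \sqrt{27179} \approx 959.16$)
$J + t = \left(-30 + 6 \sqrt{27179}\right) - \frac{12004}{103} = - \frac{15094}{103} + 6 \sqrt{27179}$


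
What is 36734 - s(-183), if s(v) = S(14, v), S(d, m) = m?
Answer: 36917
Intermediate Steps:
s(v) = v
36734 - s(-183) = 36734 - 1*(-183) = 36734 + 183 = 36917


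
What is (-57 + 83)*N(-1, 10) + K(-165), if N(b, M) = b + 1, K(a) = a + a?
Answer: -330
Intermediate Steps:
K(a) = 2*a
N(b, M) = 1 + b
(-57 + 83)*N(-1, 10) + K(-165) = (-57 + 83)*(1 - 1) + 2*(-165) = 26*0 - 330 = 0 - 330 = -330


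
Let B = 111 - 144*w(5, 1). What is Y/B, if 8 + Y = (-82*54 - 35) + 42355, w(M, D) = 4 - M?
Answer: 12628/85 ≈ 148.56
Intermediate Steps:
B = 255 (B = 111 - 144*(4 - 1*5) = 111 - 144*(4 - 5) = 111 - 144*(-1) = 111 + 144 = 255)
Y = 37884 (Y = -8 + ((-82*54 - 35) + 42355) = -8 + ((-4428 - 35) + 42355) = -8 + (-4463 + 42355) = -8 + 37892 = 37884)
Y/B = 37884/255 = 37884*(1/255) = 12628/85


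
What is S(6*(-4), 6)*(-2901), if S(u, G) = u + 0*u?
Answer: 69624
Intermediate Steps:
S(u, G) = u (S(u, G) = u + 0 = u)
S(6*(-4), 6)*(-2901) = (6*(-4))*(-2901) = -24*(-2901) = 69624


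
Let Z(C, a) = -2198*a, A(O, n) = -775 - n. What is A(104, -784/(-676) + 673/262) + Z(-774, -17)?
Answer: 1620011209/44278 ≈ 36587.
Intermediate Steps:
A(104, -784/(-676) + 673/262) + Z(-774, -17) = (-775 - (-784/(-676) + 673/262)) - 2198*(-17) = (-775 - (-784*(-1/676) + 673*(1/262))) + 37366 = (-775 - (196/169 + 673/262)) + 37366 = (-775 - 1*165089/44278) + 37366 = (-775 - 165089/44278) + 37366 = -34480539/44278 + 37366 = 1620011209/44278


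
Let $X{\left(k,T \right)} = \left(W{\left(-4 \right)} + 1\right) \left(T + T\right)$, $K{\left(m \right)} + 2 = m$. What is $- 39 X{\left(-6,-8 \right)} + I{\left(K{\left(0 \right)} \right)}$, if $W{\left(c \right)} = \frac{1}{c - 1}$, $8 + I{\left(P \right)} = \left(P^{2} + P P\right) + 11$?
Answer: $\frac{2551}{5} \approx 510.2$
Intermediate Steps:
$K{\left(m \right)} = -2 + m$
$I{\left(P \right)} = 3 + 2 P^{2}$ ($I{\left(P \right)} = -8 + \left(\left(P^{2} + P P\right) + 11\right) = -8 + \left(\left(P^{2} + P^{2}\right) + 11\right) = -8 + \left(2 P^{2} + 11\right) = -8 + \left(11 + 2 P^{2}\right) = 3 + 2 P^{2}$)
$W{\left(c \right)} = \frac{1}{-1 + c}$
$X{\left(k,T \right)} = \frac{8 T}{5}$ ($X{\left(k,T \right)} = \left(\frac{1}{-1 - 4} + 1\right) \left(T + T\right) = \left(\frac{1}{-5} + 1\right) 2 T = \left(- \frac{1}{5} + 1\right) 2 T = \frac{4 \cdot 2 T}{5} = \frac{8 T}{5}$)
$- 39 X{\left(-6,-8 \right)} + I{\left(K{\left(0 \right)} \right)} = - 39 \cdot \frac{8}{5} \left(-8\right) + \left(3 + 2 \left(-2 + 0\right)^{2}\right) = \left(-39\right) \left(- \frac{64}{5}\right) + \left(3 + 2 \left(-2\right)^{2}\right) = \frac{2496}{5} + \left(3 + 2 \cdot 4\right) = \frac{2496}{5} + \left(3 + 8\right) = \frac{2496}{5} + 11 = \frac{2551}{5}$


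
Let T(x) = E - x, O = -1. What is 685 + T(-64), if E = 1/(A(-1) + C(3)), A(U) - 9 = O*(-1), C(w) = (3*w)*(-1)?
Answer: 750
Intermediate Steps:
C(w) = -3*w
A(U) = 10 (A(U) = 9 - 1*(-1) = 9 + 1 = 10)
E = 1 (E = 1/(10 - 3*3) = 1/(10 - 9) = 1/1 = 1)
T(x) = 1 - x
685 + T(-64) = 685 + (1 - 1*(-64)) = 685 + (1 + 64) = 685 + 65 = 750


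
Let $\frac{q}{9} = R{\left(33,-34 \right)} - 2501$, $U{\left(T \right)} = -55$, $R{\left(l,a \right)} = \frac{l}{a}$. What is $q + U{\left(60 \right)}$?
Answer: $- \frac{767473}{34} \approx -22573.0$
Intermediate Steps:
$q = - \frac{765603}{34}$ ($q = 9 \left(\frac{33}{-34} - 2501\right) = 9 \left(33 \left(- \frac{1}{34}\right) - 2501\right) = 9 \left(- \frac{33}{34} - 2501\right) = 9 \left(- \frac{85067}{34}\right) = - \frac{765603}{34} \approx -22518.0$)
$q + U{\left(60 \right)} = - \frac{765603}{34} - 55 = - \frac{767473}{34}$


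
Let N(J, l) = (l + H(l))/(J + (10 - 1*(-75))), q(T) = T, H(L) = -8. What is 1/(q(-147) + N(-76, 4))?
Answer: -9/1327 ≈ -0.0067822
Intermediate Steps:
N(J, l) = (-8 + l)/(85 + J) (N(J, l) = (l - 8)/(J + (10 - 1*(-75))) = (-8 + l)/(J + (10 + 75)) = (-8 + l)/(J + 85) = (-8 + l)/(85 + J))
1/(q(-147) + N(-76, 4)) = 1/(-147 + (-8 + 4)/(85 - 76)) = 1/(-147 - 4/9) = 1/(-1327/9) = -9/1327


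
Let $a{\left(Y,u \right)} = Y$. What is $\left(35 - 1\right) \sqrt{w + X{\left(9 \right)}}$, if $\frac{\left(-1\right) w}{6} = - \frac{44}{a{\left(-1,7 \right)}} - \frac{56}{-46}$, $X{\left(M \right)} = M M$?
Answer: $\frac{34 i \sqrt{100671}}{23} \approx 469.03 i$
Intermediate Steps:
$X{\left(M \right)} = M^{2}$
$w = - \frac{6240}{23}$ ($w = - 6 \left(- \frac{44}{-1} - \frac{56}{-46}\right) = - 6 \left(\left(-44\right) \left(-1\right) - - \frac{28}{23}\right) = - 6 \left(44 + \frac{28}{23}\right) = \left(-6\right) \frac{1040}{23} = - \frac{6240}{23} \approx -271.3$)
$\left(35 - 1\right) \sqrt{w + X{\left(9 \right)}} = \left(35 - 1\right) \sqrt{- \frac{6240}{23} + 9^{2}} = \left(35 - 1\right) \sqrt{- \frac{6240}{23} + 81} = 34 \sqrt{- \frac{4377}{23}} = 34 \frac{i \sqrt{100671}}{23} = \frac{34 i \sqrt{100671}}{23}$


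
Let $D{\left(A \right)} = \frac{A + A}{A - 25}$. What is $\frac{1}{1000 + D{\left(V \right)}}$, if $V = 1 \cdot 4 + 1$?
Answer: $\frac{2}{1999} \approx 0.0010005$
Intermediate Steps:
$V = 5$ ($V = 4 + 1 = 5$)
$D{\left(A \right)} = \frac{2 A}{-25 + A}$
$\frac{1}{1000 + D{\left(V \right)}} = \frac{1}{1000 + 2 \cdot 5 \frac{1}{-25 + 5}} = \frac{1}{1000 + 2 \cdot 5 \frac{1}{-20}} = \frac{1}{1000 + 2 \cdot 5 \left(- \frac{1}{20}\right)} = \frac{1}{1000 - \frac{1}{2}} = \frac{1}{\frac{1999}{2}} = \frac{2}{1999}$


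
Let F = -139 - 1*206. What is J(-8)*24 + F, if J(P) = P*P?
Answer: 1191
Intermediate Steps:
J(P) = P²
F = -345 (F = -139 - 206 = -345)
J(-8)*24 + F = (-8)²*24 - 345 = 64*24 - 345 = 1536 - 345 = 1191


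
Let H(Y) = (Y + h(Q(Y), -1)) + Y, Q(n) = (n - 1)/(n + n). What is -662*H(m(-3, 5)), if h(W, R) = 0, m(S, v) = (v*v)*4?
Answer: -132400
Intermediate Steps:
m(S, v) = 4*v² (m(S, v) = v²*4 = 4*v²)
Q(n) = (-1 + n)/(2*n) (Q(n) = (-1 + n)/((2*n)) = (-1 + n)*(1/(2*n)) = (-1 + n)/(2*n))
H(Y) = 2*Y (H(Y) = (Y + 0) + Y = Y + Y = 2*Y)
-662*H(m(-3, 5)) = -1324*4*5² = -1324*4*25 = -1324*100 = -662*200 = -132400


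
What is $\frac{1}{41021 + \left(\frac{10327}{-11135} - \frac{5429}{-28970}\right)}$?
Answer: $\frac{12903238}{529294177147} \approx 2.4378 \cdot 10^{-5}$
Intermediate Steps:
$\frac{1}{41021 + \left(\frac{10327}{-11135} - \frac{5429}{-28970}\right)} = \frac{1}{41021 + \left(10327 \left(- \frac{1}{11135}\right) - - \frac{5429}{28970}\right)} = \frac{1}{41021 + \left(- \frac{10327}{11135} + \frac{5429}{28970}\right)} = \frac{1}{41021 - \frac{9548851}{12903238}} = \frac{1}{\frac{529294177147}{12903238}} = \frac{12903238}{529294177147}$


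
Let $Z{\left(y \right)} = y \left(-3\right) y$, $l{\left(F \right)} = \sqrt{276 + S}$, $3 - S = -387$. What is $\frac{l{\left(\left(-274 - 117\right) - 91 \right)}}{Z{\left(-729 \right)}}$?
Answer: $- \frac{\sqrt{74}}{531441} \approx -1.6187 \cdot 10^{-5}$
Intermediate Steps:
$S = 390$ ($S = 3 - -387 = 3 + 387 = 390$)
$l{\left(F \right)} = 3 \sqrt{74}$ ($l{\left(F \right)} = \sqrt{276 + 390} = \sqrt{666} = 3 \sqrt{74}$)
$Z{\left(y \right)} = - 3 y^{2}$ ($Z{\left(y \right)} = - 3 y y = - 3 y^{2}$)
$\frac{l{\left(\left(-274 - 117\right) - 91 \right)}}{Z{\left(-729 \right)}} = \frac{3 \sqrt{74}}{\left(-3\right) \left(-729\right)^{2}} = \frac{3 \sqrt{74}}{\left(-3\right) 531441} = \frac{3 \sqrt{74}}{-1594323} = 3 \sqrt{74} \left(- \frac{1}{1594323}\right) = - \frac{\sqrt{74}}{531441}$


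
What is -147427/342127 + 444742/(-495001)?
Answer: -225134758661/169353207127 ≈ -1.3294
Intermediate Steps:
-147427/342127 + 444742/(-495001) = -147427*1/342127 + 444742*(-1/495001) = -147427/342127 - 444742/495001 = -225134758661/169353207127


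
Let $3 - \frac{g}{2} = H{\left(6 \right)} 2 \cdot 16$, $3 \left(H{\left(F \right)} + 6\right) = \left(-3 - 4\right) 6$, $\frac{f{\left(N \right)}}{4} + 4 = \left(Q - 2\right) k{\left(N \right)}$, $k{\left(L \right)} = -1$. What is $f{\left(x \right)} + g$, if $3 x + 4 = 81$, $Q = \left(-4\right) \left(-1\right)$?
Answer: $1262$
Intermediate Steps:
$Q = 4$
$x = \frac{77}{3}$ ($x = - \frac{4}{3} + \frac{1}{3} \cdot 81 = - \frac{4}{3} + 27 = \frac{77}{3} \approx 25.667$)
$f{\left(N \right)} = -24$ ($f{\left(N \right)} = -16 + 4 \left(4 - 2\right) \left(-1\right) = -16 + 4 \cdot 2 \left(-1\right) = -16 + 4 \left(-2\right) = -16 - 8 = -24$)
$H{\left(F \right)} = -20$ ($H{\left(F \right)} = -6 + \frac{\left(-3 - 4\right) 6}{3} = -6 + \frac{\left(-7\right) 6}{3} = -6 + \frac{1}{3} \left(-42\right) = -6 - 14 = -20$)
$g = 1286$ ($g = 6 - 2 \left(-20\right) 2 \cdot 16 = 6 - 2 \left(\left(-40\right) 16\right) = 6 - -1280 = 6 + 1280 = 1286$)
$f{\left(x \right)} + g = -24 + 1286 = 1262$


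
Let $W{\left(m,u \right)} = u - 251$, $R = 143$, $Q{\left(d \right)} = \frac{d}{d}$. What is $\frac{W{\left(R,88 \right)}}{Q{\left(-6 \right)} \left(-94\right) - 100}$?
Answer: $\frac{163}{194} \approx 0.84021$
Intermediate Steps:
$Q{\left(d \right)} = 1$
$W{\left(m,u \right)} = -251 + u$
$\frac{W{\left(R,88 \right)}}{Q{\left(-6 \right)} \left(-94\right) - 100} = \frac{-251 + 88}{1 \left(-94\right) - 100} = - \frac{163}{-94 - 100} = - \frac{163}{-194} = \left(-163\right) \left(- \frac{1}{194}\right) = \frac{163}{194}$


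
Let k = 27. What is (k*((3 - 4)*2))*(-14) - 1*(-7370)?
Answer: 8126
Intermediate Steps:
(k*((3 - 4)*2))*(-14) - 1*(-7370) = (27*((3 - 4)*2))*(-14) - 1*(-7370) = (27*(-1*2))*(-14) + 7370 = (27*(-2))*(-14) + 7370 = -54*(-14) + 7370 = 756 + 7370 = 8126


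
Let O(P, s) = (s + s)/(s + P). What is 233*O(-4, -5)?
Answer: 2330/9 ≈ 258.89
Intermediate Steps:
O(P, s) = 2*s/(P + s) (O(P, s) = (2*s)/(P + s) = 2*s/(P + s))
233*O(-4, -5) = 233*(2*(-5)/(-4 - 5)) = 233*(2*(-5)/(-9)) = 233*(2*(-5)*(-⅑)) = 233*(10/9) = 2330/9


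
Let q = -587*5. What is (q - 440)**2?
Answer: 11390625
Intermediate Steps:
q = -2935
(q - 440)**2 = (-2935 - 440)**2 = (-3375)**2 = 11390625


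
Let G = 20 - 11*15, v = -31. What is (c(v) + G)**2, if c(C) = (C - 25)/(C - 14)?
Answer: 41847961/2025 ≈ 20666.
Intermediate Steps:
c(C) = (-25 + C)/(-14 + C)
G = -145 (G = 20 - 165 = -145)
(c(v) + G)**2 = ((-25 - 31)/(-14 - 31) - 145)**2 = (-56/(-45) - 145)**2 = (-1/45*(-56) - 145)**2 = (56/45 - 145)**2 = (-6469/45)**2 = 41847961/2025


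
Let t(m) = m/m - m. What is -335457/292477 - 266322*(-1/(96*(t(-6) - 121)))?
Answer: -13594050167/533478048 ≈ -25.482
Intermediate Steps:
t(m) = 1 - m
-335457/292477 - 266322*(-1/(96*(t(-6) - 121))) = -335457/292477 - 266322*(-1/(96*((1 - 1*(-6)) - 121))) = -335457*1/292477 - 266322*(-1/(96*((1 + 6) - 121))) = -335457/292477 - 266322*(-1/(96*(7 - 121))) = -335457/292477 - 266322/((-114*(-96))) = -335457/292477 - 266322/10944 = -335457/292477 - 266322*1/10944 = -335457/292477 - 44387/1824 = -13594050167/533478048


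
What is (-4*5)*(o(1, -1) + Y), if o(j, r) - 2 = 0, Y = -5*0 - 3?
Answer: 20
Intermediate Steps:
Y = -3 (Y = 0 - 3 = -3)
o(j, r) = 2 (o(j, r) = 2 + 0 = 2)
(-4*5)*(o(1, -1) + Y) = (-4*5)*(2 - 3) = -20*(-1) = 20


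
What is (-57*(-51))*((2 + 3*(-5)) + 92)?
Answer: 229653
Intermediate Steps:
(-57*(-51))*((2 + 3*(-5)) + 92) = 2907*((2 - 15) + 92) = 2907*(-13 + 92) = 2907*79 = 229653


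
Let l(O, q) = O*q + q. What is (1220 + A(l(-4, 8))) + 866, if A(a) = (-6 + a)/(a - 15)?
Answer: 27128/13 ≈ 2086.8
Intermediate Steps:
l(O, q) = q + O*q
A(a) = (-6 + a)/(-15 + a)
(1220 + A(l(-4, 8))) + 866 = (1220 + (-6 + 8*(1 - 4))/(-15 + 8*(1 - 4))) + 866 = (1220 + (-6 + 8*(-3))/(-15 + 8*(-3))) + 866 = (1220 + (-6 - 24)/(-15 - 24)) + 866 = (1220 - 30/(-39)) + 866 = (1220 - 1/39*(-30)) + 866 = (1220 + 10/13) + 866 = 15870/13 + 866 = 27128/13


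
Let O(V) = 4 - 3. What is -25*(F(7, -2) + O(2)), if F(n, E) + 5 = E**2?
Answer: 0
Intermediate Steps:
O(V) = 1
F(n, E) = -5 + E**2
-25*(F(7, -2) + O(2)) = -25*((-5 + (-2)**2) + 1) = -25*((-5 + 4) + 1) = -25*(-1 + 1) = -25*0 = 0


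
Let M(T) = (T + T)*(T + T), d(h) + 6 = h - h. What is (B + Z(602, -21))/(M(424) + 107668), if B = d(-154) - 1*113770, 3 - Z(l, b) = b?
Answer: -28438/206693 ≈ -0.13759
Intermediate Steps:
d(h) = -6 (d(h) = -6 + (h - h) = -6 + 0 = -6)
Z(l, b) = 3 - b
B = -113776 (B = -6 - 1*113770 = -6 - 113770 = -113776)
M(T) = 4*T**2 (M(T) = (2*T)*(2*T) = 4*T**2)
(B + Z(602, -21))/(M(424) + 107668) = (-113776 + (3 - 1*(-21)))/(4*424**2 + 107668) = (-113776 + (3 + 21))/(4*179776 + 107668) = (-113776 + 24)/(719104 + 107668) = -113752/826772 = -113752*1/826772 = -28438/206693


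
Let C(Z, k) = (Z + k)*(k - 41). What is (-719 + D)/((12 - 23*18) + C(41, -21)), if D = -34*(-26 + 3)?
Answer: -63/1642 ≈ -0.038368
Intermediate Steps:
C(Z, k) = (-41 + k)*(Z + k) (C(Z, k) = (Z + k)*(-41 + k) = (-41 + k)*(Z + k))
D = 782 (D = -34*(-23) = 782)
(-719 + D)/((12 - 23*18) + C(41, -21)) = (-719 + 782)/((12 - 23*18) + ((-21)² - 41*41 - 41*(-21) + 41*(-21))) = 63/((12 - 414) + (441 - 1681 + 861 - 861)) = 63/(-402 - 1240) = 63/(-1642) = 63*(-1/1642) = -63/1642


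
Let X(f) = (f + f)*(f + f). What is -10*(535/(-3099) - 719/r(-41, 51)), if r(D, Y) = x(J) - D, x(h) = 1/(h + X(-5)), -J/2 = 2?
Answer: 2160116710/12200763 ≈ 177.05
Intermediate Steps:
J = -4 (J = -2*2 = -4)
X(f) = 4*f**2 (X(f) = (2*f)*(2*f) = 4*f**2)
x(h) = 1/(100 + h) (x(h) = 1/(h + 4*(-5)**2) = 1/(h + 4*25) = 1/(h + 100) = 1/(100 + h))
r(D, Y) = 1/96 - D (r(D, Y) = 1/(100 - 4) - D = 1/96 - D)
-10*(535/(-3099) - 719/r(-41, 51)) = -10*(535/(-3099) - 719/(1/96 - 1*(-41))) = -10*(535*(-1/3099) - 719/(1/96 + 41)) = -10*(-535/3099 - 719/3937/96) = -10*(-535/3099 - 719*96/3937) = -10*(-535/3099 - 69024/3937) = -10*(-216011671/12200763) = 2160116710/12200763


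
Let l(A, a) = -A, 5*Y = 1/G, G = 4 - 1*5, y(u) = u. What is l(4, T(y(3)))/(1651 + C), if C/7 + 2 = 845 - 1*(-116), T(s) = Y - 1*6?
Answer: -1/2091 ≈ -0.00047824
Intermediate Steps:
G = -1 (G = 4 - 5 = -1)
Y = -⅕ (Y = (⅕)/(-1) = (⅕)*(-1) = -⅕ ≈ -0.20000)
T(s) = -31/5 (T(s) = -⅕ - 1*6 = -⅕ - 6 = -31/5)
C = 6713 (C = -14 + 7*(845 - 1*(-116)) = -14 + 7*(845 + 116) = -14 + 7*961 = -14 + 6727 = 6713)
l(4, T(y(3)))/(1651 + C) = (-1*4)/(1651 + 6713) = -4/8364 = -4*1/8364 = -1/2091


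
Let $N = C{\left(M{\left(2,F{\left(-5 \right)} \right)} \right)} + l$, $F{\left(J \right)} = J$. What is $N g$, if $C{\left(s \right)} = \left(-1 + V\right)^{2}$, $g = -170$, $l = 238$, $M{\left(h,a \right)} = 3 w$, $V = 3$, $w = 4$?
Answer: $-41140$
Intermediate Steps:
$M{\left(h,a \right)} = 12$ ($M{\left(h,a \right)} = 3 \cdot 4 = 12$)
$C{\left(s \right)} = 4$ ($C{\left(s \right)} = \left(-1 + 3\right)^{2} = 2^{2} = 4$)
$N = 242$ ($N = 4 + 238 = 242$)
$N g = 242 \left(-170\right) = -41140$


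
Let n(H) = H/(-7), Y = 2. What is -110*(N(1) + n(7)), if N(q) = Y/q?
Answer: -110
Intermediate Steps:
n(H) = -H/7 (n(H) = H*(-⅐) = -H/7)
N(q) = 2/q
-110*(N(1) + n(7)) = -110*(2/1 - ⅐*7) = -110*(2*1 - 1) = -110*(2 - 1) = -110*1 = -110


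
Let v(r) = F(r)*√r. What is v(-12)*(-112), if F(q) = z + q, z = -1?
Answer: 2912*I*√3 ≈ 5043.7*I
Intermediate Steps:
F(q) = -1 + q
v(r) = √r*(-1 + r) (v(r) = (-1 + r)*√r = √r*(-1 + r))
v(-12)*(-112) = (√(-12)*(-1 - 12))*(-112) = ((2*I*√3)*(-13))*(-112) = -26*I*√3*(-112) = 2912*I*√3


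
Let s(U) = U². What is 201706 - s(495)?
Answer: -43319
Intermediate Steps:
201706 - s(495) = 201706 - 1*495² = 201706 - 1*245025 = 201706 - 245025 = -43319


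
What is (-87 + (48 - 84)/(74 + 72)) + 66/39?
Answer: -81191/949 ≈ -85.554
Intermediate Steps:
(-87 + (48 - 84)/(74 + 72)) + 66/39 = (-87 - 36/146) + 66*(1/39) = (-87 - 36*1/146) + 22/13 = (-87 - 18/73) + 22/13 = -6369/73 + 22/13 = -81191/949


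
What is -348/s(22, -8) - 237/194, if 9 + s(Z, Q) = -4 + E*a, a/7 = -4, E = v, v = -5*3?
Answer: -163971/78958 ≈ -2.0767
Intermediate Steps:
v = -15
E = -15
a = -28 (a = 7*(-4) = -28)
s(Z, Q) = 407 (s(Z, Q) = -9 + (-4 - 15*(-28)) = -9 + (-4 + 420) = -9 + 416 = 407)
-348/s(22, -8) - 237/194 = -348/407 - 237/194 = -163971/78958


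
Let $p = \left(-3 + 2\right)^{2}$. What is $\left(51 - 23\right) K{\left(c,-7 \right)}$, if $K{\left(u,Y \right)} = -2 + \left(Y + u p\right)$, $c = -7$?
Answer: $-448$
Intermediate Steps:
$p = 1$ ($p = \left(-1\right)^{2} = 1$)
$K{\left(u,Y \right)} = -2 + Y + u$ ($K{\left(u,Y \right)} = -2 + \left(Y + u 1\right) = -2 + \left(Y + u\right) = -2 + Y + u$)
$\left(51 - 23\right) K{\left(c,-7 \right)} = \left(51 - 23\right) \left(-2 - 7 - 7\right) = 28 \left(-16\right) = -448$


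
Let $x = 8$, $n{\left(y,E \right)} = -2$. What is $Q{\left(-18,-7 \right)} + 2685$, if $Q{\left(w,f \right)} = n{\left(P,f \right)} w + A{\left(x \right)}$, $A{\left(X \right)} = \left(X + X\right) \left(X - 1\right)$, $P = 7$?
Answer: $2833$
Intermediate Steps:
$A{\left(X \right)} = 2 X \left(-1 + X\right)$
$Q{\left(w,f \right)} = 112 - 2 w$ ($Q{\left(w,f \right)} = - 2 w + 2 \cdot 8 \left(-1 + 8\right) = - 2 w + 2 \cdot 8 \cdot 7 = - 2 w + 112 = 112 - 2 w$)
$Q{\left(-18,-7 \right)} + 2685 = \left(112 - -36\right) + 2685 = \left(112 + 36\right) + 2685 = 148 + 2685 = 2833$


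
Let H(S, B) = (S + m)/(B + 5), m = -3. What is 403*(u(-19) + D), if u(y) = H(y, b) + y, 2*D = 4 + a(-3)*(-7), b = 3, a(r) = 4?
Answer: -54405/4 ≈ -13601.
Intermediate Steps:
D = -12 (D = (4 + 4*(-7))/2 = (4 - 28)/2 = (½)*(-24) = -12)
H(S, B) = (-3 + S)/(5 + B) (H(S, B) = (S - 3)/(B + 5) = (-3 + S)/(5 + B))
u(y) = -3/8 + 9*y/8 (u(y) = (-3 + y)/(5 + 3) + y = (-3 + y)/8 + y = (-3/8 + y/8) + y = -3/8 + 9*y/8)
403*(u(-19) + D) = 403*((-3/8 + (9/8)*(-19)) - 12) = 403*((-3/8 - 171/8) - 12) = 403*(-87/4 - 12) = 403*(-135/4) = -54405/4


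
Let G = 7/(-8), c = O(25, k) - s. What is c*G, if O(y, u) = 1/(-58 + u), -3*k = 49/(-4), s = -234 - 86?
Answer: -362299/1294 ≈ -279.98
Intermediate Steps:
s = -320
k = 49/12 (k = -49/(3*(-4)) = -49*(-1)/(3*4) = -⅓*(-49/4) = 49/12 ≈ 4.0833)
c = 207028/647 (c = 1/(-58 + 49/12) - 1*(-320) = 1/(-647/12) + 320 = -12/647 + 320 = 207028/647 ≈ 319.98)
G = -7/8 (G = 7*(-⅛) = -7/8 ≈ -0.87500)
c*G = (207028/647)*(-7/8) = -362299/1294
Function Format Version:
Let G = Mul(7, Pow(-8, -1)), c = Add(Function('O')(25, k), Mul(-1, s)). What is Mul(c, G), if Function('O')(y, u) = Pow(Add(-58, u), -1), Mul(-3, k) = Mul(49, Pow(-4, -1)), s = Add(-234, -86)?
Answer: Rational(-362299, 1294) ≈ -279.98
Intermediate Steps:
s = -320
k = Rational(49, 12) (k = Mul(Rational(-1, 3), Mul(49, Pow(-4, -1))) = Mul(Rational(-1, 3), Mul(49, Rational(-1, 4))) = Mul(Rational(-1, 3), Rational(-49, 4)) = Rational(49, 12) ≈ 4.0833)
c = Rational(207028, 647) (c = Add(Pow(Add(-58, Rational(49, 12)), -1), Mul(-1, -320)) = Add(Pow(Rational(-647, 12), -1), 320) = Add(Rational(-12, 647), 320) = Rational(207028, 647) ≈ 319.98)
G = Rational(-7, 8) (G = Mul(7, Rational(-1, 8)) = Rational(-7, 8) ≈ -0.87500)
Mul(c, G) = Mul(Rational(207028, 647), Rational(-7, 8)) = Rational(-362299, 1294)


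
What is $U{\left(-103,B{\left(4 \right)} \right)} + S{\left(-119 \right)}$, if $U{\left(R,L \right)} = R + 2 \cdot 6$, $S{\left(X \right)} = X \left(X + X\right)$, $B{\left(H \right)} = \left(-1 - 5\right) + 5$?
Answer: $28231$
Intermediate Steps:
$B{\left(H \right)} = -1$ ($B{\left(H \right)} = -6 + 5 = -1$)
$S{\left(X \right)} = 2 X^{2}$ ($S{\left(X \right)} = X 2 X = 2 X^{2}$)
$U{\left(R,L \right)} = 12 + R$ ($U{\left(R,L \right)} = R + 12 = 12 + R$)
$U{\left(-103,B{\left(4 \right)} \right)} + S{\left(-119 \right)} = \left(12 - 103\right) + 2 \left(-119\right)^{2} = -91 + 2 \cdot 14161 = -91 + 28322 = 28231$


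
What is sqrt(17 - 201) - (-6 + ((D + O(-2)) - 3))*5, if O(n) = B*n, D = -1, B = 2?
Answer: 70 + 2*I*sqrt(46) ≈ 70.0 + 13.565*I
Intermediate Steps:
O(n) = 2*n
sqrt(17 - 201) - (-6 + ((D + O(-2)) - 3))*5 = sqrt(17 - 201) - (-6 + ((-1 + 2*(-2)) - 3))*5 = sqrt(-184) - (-6 + ((-1 - 4) - 3))*5 = 2*I*sqrt(46) - (-6 + (-5 - 3))*5 = 2*I*sqrt(46) - (-6 - 8)*5 = 2*I*sqrt(46) - (-14)*5 = 2*I*sqrt(46) - 1*(-70) = 2*I*sqrt(46) + 70 = 70 + 2*I*sqrt(46)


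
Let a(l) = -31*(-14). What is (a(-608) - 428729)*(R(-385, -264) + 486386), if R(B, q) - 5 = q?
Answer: -208205763465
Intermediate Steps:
a(l) = 434
R(B, q) = 5 + q
(a(-608) - 428729)*(R(-385, -264) + 486386) = (434 - 428729)*((5 - 264) + 486386) = -428295*(-259 + 486386) = -428295*486127 = -208205763465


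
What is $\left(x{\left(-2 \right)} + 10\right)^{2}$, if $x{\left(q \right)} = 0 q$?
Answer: $100$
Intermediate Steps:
$x{\left(q \right)} = 0$
$\left(x{\left(-2 \right)} + 10\right)^{2} = \left(0 + 10\right)^{2} = 10^{2} = 100$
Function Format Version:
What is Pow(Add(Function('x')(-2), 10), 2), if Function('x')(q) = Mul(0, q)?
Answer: 100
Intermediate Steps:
Function('x')(q) = 0
Pow(Add(Function('x')(-2), 10), 2) = Pow(Add(0, 10), 2) = Pow(10, 2) = 100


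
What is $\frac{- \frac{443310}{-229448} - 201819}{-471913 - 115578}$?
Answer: $\frac{23153261301}{67399317484} \approx 0.34352$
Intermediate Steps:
$\frac{- \frac{443310}{-229448} - 201819}{-471913 - 115578} = \frac{\left(-443310\right) \left(- \frac{1}{229448}\right) - 201819}{-587491} = \left(\frac{221655}{114724} - 201819\right) \left(- \frac{1}{587491}\right) = \left(- \frac{23153261301}{114724}\right) \left(- \frac{1}{587491}\right) = \frac{23153261301}{67399317484}$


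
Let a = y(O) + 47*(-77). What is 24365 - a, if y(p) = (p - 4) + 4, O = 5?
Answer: 27979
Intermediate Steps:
y(p) = p (y(p) = (-4 + p) + 4 = p)
a = -3614 (a = 5 + 47*(-77) = 5 - 3619 = -3614)
24365 - a = 24365 - 1*(-3614) = 24365 + 3614 = 27979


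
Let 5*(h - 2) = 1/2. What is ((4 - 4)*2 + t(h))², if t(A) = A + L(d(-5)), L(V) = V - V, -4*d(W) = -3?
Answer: 441/100 ≈ 4.4100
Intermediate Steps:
d(W) = ¾ (d(W) = -¼*(-3) = ¾)
h = 21/10 (h = 2 + (⅕)/2 = 2 + (⅕)*(½) = 2 + ⅒ = 21/10 ≈ 2.1000)
L(V) = 0
t(A) = A (t(A) = A + 0 = A)
((4 - 4)*2 + t(h))² = ((4 - 4)*2 + 21/10)² = (0*2 + 21/10)² = (0 + 21/10)² = (21/10)² = 441/100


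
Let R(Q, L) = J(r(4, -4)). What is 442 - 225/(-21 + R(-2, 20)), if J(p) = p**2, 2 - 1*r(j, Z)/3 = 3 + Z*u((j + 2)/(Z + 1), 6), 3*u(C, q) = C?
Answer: 1759/4 ≈ 439.75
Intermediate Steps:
u(C, q) = C/3
r(j, Z) = -3 - Z*(2 + j)/(1 + Z) (r(j, Z) = 6 - 3*(3 + Z*(((j + 2)/(Z + 1))/3)) = 6 - 3*(3 + Z*(((2 + j)/(1 + Z))/3)) = 6 - 3*(3 + Z*((2 + j)/(3*(1 + Z)))) = 6 - 3*(3 + Z*(2 + j)/(3*(1 + Z))) = 6 + (-9 - Z*(2 + j)/(1 + Z)) = -3 - Z*(2 + j)/(1 + Z))
R(Q, L) = 121 (R(Q, L) = ((-3 - 5*(-4) - 1*(-4)*4)/(1 - 4))**2 = ((-3 + 20 + 16)/(-3))**2 = (-1/3*33)**2 = (-11)**2 = 121)
442 - 225/(-21 + R(-2, 20)) = 442 - 225/(-21 + 121) = 442 - 225/100 = 442 - 225*1/100 = 442 - 9/4 = 1759/4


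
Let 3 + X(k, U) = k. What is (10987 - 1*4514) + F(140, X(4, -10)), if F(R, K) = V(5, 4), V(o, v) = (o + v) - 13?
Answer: 6469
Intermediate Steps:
X(k, U) = -3 + k
V(o, v) = -13 + o + v
F(R, K) = -4 (F(R, K) = -13 + 5 + 4 = -4)
(10987 - 1*4514) + F(140, X(4, -10)) = (10987 - 1*4514) - 4 = (10987 - 4514) - 4 = 6473 - 4 = 6469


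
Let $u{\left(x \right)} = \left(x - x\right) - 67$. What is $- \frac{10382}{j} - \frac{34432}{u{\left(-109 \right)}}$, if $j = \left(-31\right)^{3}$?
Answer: $\frac{1026459306}{1995997} \approx 514.26$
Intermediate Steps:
$j = -29791$
$u{\left(x \right)} = -67$ ($u{\left(x \right)} = 0 - 67 = -67$)
$- \frac{10382}{j} - \frac{34432}{u{\left(-109 \right)}} = - \frac{10382}{-29791} - \frac{34432}{-67} = \left(-10382\right) \left(- \frac{1}{29791}\right) - - \frac{34432}{67} = \frac{10382}{29791} + \frac{34432}{67} = \frac{1026459306}{1995997}$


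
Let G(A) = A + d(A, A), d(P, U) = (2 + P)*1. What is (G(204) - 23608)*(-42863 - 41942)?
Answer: 1967306390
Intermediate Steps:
d(P, U) = 2 + P
G(A) = 2 + 2*A (G(A) = A + (2 + A) = 2 + 2*A)
(G(204) - 23608)*(-42863 - 41942) = ((2 + 2*204) - 23608)*(-42863 - 41942) = ((2 + 408) - 23608)*(-84805) = (410 - 23608)*(-84805) = -23198*(-84805) = 1967306390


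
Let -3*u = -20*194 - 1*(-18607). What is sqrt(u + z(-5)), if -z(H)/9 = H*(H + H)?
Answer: I*sqrt(5359) ≈ 73.205*I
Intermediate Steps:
z(H) = -18*H**2 (z(H) = -9*H*(H + H) = -9*H*2*H = -18*H**2)
u = -4909 (u = -(-20*194 - 1*(-18607))/3 = -(-3880 + 18607)/3 = -1/3*14727 = -4909)
sqrt(u + z(-5)) = sqrt(-4909 - 18*(-5)**2) = sqrt(-4909 - 18*25) = sqrt(-4909 - 450) = sqrt(-5359) = I*sqrt(5359)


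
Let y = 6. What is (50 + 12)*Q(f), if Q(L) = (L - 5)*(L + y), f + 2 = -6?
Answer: 1612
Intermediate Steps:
f = -8 (f = -2 - 6 = -8)
Q(L) = (-5 + L)*(6 + L) (Q(L) = (L - 5)*(L + 6) = (-5 + L)*(6 + L))
(50 + 12)*Q(f) = (50 + 12)*(-30 - 8 + (-8)**2) = 62*(-30 - 8 + 64) = 62*26 = 1612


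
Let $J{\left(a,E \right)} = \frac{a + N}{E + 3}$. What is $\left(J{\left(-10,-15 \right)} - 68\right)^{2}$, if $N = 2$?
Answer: $\frac{40804}{9} \approx 4533.8$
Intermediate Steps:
$J{\left(a,E \right)} = \frac{2 + a}{3 + E}$ ($J{\left(a,E \right)} = \frac{a + 2}{E + 3} = \frac{2 + a}{3 + E}$)
$\left(J{\left(-10,-15 \right)} - 68\right)^{2} = \left(\frac{2 - 10}{3 - 15} - 68\right)^{2} = \left(\frac{1}{-12} \left(-8\right) - 68\right)^{2} = \left(\left(- \frac{1}{12}\right) \left(-8\right) - 68\right)^{2} = \left(\frac{2}{3} - 68\right)^{2} = \left(- \frac{202}{3}\right)^{2} = \frac{40804}{9}$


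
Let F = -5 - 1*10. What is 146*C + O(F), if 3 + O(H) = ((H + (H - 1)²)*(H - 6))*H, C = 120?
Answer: 93432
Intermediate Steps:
F = -15 (F = -5 - 10 = -15)
O(H) = -3 + H*(-6 + H)*(H + (-1 + H)²) (O(H) = -3 + ((H + (H - 1)²)*(H - 6))*H = -3 + ((H + (-1 + H)²)*(-6 + H))*H = -3 + ((-6 + H)*(H + (-1 + H)²))*H = -3 + H*(-6 + H)*(H + (-1 + H)²))
146*C + O(F) = 146*120 + (-3 + (-15)⁴ - 7*(-15)³ - 6*(-15) + 7*(-15)²) = 17520 + (-3 + 50625 - 7*(-3375) + 90 + 7*225) = 17520 + (-3 + 50625 + 23625 + 90 + 1575) = 17520 + 75912 = 93432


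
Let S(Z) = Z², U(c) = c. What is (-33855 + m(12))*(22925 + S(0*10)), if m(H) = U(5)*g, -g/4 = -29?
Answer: -762829375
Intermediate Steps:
g = 116 (g = -4*(-29) = 116)
m(H) = 580 (m(H) = 5*116 = 580)
(-33855 + m(12))*(22925 + S(0*10)) = (-33855 + 580)*(22925 + (0*10)²) = -33275*(22925 + 0²) = -33275*(22925 + 0) = -33275*22925 = -762829375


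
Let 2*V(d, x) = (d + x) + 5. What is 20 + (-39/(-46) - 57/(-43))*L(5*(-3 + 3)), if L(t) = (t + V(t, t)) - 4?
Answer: 66223/3956 ≈ 16.740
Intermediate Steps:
V(d, x) = 5/2 + d/2 + x/2 (V(d, x) = ((d + x) + 5)/2 = (5 + d + x)/2 = 5/2 + d/2 + x/2)
L(t) = -3/2 + 2*t (L(t) = (t + (5/2 + t/2 + t/2)) - 4 = (t + (5/2 + t)) - 4 = (5/2 + 2*t) - 4 = -3/2 + 2*t)
20 + (-39/(-46) - 57/(-43))*L(5*(-3 + 3)) = 20 + (-39/(-46) - 57/(-43))*(-3/2 + 2*(5*(-3 + 3))) = 20 + (-39*(-1/46) - 57*(-1/43))*(-3/2 + 2*(5*0)) = 20 + (39/46 + 57/43)*(-3/2 + 2*0) = 20 + 4299*(-3/2 + 0)/1978 = 20 + (4299/1978)*(-3/2) = 20 - 12897/3956 = 66223/3956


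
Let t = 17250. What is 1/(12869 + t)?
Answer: 1/30119 ≈ 3.3202e-5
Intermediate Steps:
1/(12869 + t) = 1/(12869 + 17250) = 1/30119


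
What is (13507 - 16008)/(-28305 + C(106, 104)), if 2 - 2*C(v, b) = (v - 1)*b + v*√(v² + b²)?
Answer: 21110941/269515907 - 132553*√5513/539031814 ≈ 0.060070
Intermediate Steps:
C(v, b) = 1 - b*(-1 + v)/2 - v*√(b² + v²)/2 (C(v, b) = 1 - ((v - 1)*b + v*√(v² + b²))/2 = 1 - ((-1 + v)*b + v*√(b² + v²))/2 = 1 - (b*(-1 + v) + v*√(b² + v²))/2 = 1 + (-b*(-1 + v)/2 - v*√(b² + v²)/2) = 1 - b*(-1 + v)/2 - v*√(b² + v²)/2)
(13507 - 16008)/(-28305 + C(106, 104)) = (13507 - 16008)/(-28305 + (1 + (½)*104 - ½*104*106 - ½*106*√(104² + 106²))) = -2501/(-28305 + (1 + 52 - 5512 - ½*106*√(10816 + 11236))) = -2501/(-28305 + (1 + 52 - 5512 - ½*106*√22052)) = -2501/(-28305 + (1 + 52 - 5512 - ½*106*2*√5513)) = -2501/(-28305 + (1 + 52 - 5512 - 106*√5513)) = -2501/(-28305 + (-5459 - 106*√5513)) = -2501/(-33764 - 106*√5513)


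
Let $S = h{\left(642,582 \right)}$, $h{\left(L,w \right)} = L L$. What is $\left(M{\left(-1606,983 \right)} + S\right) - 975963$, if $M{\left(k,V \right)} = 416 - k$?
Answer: $-561777$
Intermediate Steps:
$h{\left(L,w \right)} = L^{2}$
$S = 412164$ ($S = 642^{2} = 412164$)
$\left(M{\left(-1606,983 \right)} + S\right) - 975963 = \left(\left(416 - -1606\right) + 412164\right) - 975963 = \left(\left(416 + 1606\right) + 412164\right) - 975963 = \left(2022 + 412164\right) - 975963 = 414186 - 975963 = -561777$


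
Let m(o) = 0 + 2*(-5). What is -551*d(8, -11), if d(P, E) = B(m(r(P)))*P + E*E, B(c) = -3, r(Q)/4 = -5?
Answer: -53447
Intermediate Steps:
r(Q) = -20 (r(Q) = 4*(-5) = -20)
m(o) = -10 (m(o) = 0 - 10 = -10)
d(P, E) = E**2 - 3*P (d(P, E) = -3*P + E*E = -3*P + E**2 = E**2 - 3*P)
-551*d(8, -11) = -551*((-11)**2 - 3*8) = -551*(121 - 24) = -551*97 = -53447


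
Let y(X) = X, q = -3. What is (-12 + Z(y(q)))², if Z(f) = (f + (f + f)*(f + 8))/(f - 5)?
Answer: 3969/64 ≈ 62.016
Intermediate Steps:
Z(f) = (f + 2*f*(8 + f))/(-5 + f) (Z(f) = (f + (2*f)*(8 + f))/(-5 + f) = (f + 2*f*(8 + f))/(-5 + f))
(-12 + Z(y(q)))² = (-12 - 3*(17 + 2*(-3))/(-5 - 3))² = (-12 - 3*(17 - 6)/(-8))² = (-12 - 3*(-⅛)*11)² = (-12 + 33/8)² = (-63/8)² = 3969/64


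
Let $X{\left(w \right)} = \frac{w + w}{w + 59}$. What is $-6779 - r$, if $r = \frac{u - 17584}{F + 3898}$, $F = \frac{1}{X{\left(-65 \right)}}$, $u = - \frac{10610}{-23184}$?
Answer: $- \frac{19897350805169}{2937099816} \approx -6774.5$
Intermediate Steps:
$u = \frac{5305}{11592}$ ($u = \left(-10610\right) \left(- \frac{1}{23184}\right) = \frac{5305}{11592} \approx 0.45764$)
$X{\left(w \right)} = \frac{2 w}{59 + w}$
$F = \frac{3}{65}$ ($F = \frac{1}{2 \left(-65\right) \frac{1}{59 - 65}} = \frac{1}{2 \left(-65\right) \frac{1}{-6}} = \frac{1}{2 \left(-65\right) \left(- \frac{1}{6}\right)} = \frac{1}{\frac{65}{3}} = \frac{3}{65} \approx 0.046154$)
$r = - \frac{13248847495}{2937099816}$ ($r = \frac{\frac{5305}{11592} - 17584}{\frac{3}{65} + 3898} = - \frac{203828423}{11592 \cdot \frac{253373}{65}} = \left(- \frac{203828423}{11592}\right) \frac{65}{253373} = - \frac{13248847495}{2937099816} \approx -4.5109$)
$-6779 - r = -6779 - - \frac{13248847495}{2937099816} = -6779 + \frac{13248847495}{2937099816} = - \frac{19897350805169}{2937099816}$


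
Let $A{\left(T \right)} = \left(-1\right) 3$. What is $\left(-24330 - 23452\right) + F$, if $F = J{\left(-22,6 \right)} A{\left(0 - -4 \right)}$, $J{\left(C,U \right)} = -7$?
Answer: $-47761$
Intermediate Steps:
$A{\left(T \right)} = -3$
$F = 21$ ($F = \left(-7\right) \left(-3\right) = 21$)
$\left(-24330 - 23452\right) + F = \left(-24330 - 23452\right) + 21 = -47782 + 21 = -47761$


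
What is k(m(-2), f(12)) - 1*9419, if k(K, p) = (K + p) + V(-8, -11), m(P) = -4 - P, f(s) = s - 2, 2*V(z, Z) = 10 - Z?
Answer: -18801/2 ≈ -9400.5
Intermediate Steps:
V(z, Z) = 5 - Z/2 (V(z, Z) = (10 - Z)/2 = 5 - Z/2)
f(s) = -2 + s
k(K, p) = 21/2 + K + p (k(K, p) = (K + p) + (5 - ½*(-11)) = (K + p) + (5 + 11/2) = (K + p) + 21/2 = 21/2 + K + p)
k(m(-2), f(12)) - 1*9419 = (21/2 + (-4 - 1*(-2)) + (-2 + 12)) - 1*9419 = (21/2 + (-4 + 2) + 10) - 9419 = (21/2 - 2 + 10) - 9419 = 37/2 - 9419 = -18801/2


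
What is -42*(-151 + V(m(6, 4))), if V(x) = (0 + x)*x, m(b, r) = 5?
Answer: 5292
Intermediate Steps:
V(x) = x² (V(x) = x*x = x²)
-42*(-151 + V(m(6, 4))) = -42*(-151 + 5²) = -42*(-151 + 25) = -42*(-126) = 5292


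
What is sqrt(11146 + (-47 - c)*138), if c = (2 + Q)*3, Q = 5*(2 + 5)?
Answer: 73*I*sqrt(2) ≈ 103.24*I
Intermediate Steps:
Q = 35 (Q = 5*7 = 35)
c = 111 (c = (2 + 35)*3 = 37*3 = 111)
sqrt(11146 + (-47 - c)*138) = sqrt(11146 + (-47 - 1*111)*138) = sqrt(11146 + (-47 - 111)*138) = sqrt(11146 - 158*138) = sqrt(11146 - 21804) = sqrt(-10658) = 73*I*sqrt(2)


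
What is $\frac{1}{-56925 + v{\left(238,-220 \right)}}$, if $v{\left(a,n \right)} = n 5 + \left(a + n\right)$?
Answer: $- \frac{1}{58007} \approx -1.7239 \cdot 10^{-5}$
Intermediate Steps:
$v{\left(a,n \right)} = a + 6 n$ ($v{\left(a,n \right)} = 5 n + \left(a + n\right) = a + 6 n$)
$\frac{1}{-56925 + v{\left(238,-220 \right)}} = \frac{1}{-56925 + \left(238 + 6 \left(-220\right)\right)} = \frac{1}{-56925 + \left(238 - 1320\right)} = \frac{1}{-56925 - 1082} = \frac{1}{-58007} = - \frac{1}{58007}$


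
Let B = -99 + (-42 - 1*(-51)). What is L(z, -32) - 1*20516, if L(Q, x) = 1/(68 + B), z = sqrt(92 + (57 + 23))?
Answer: -451353/22 ≈ -20516.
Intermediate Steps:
B = -90 (B = -99 + (-42 + 51) = -99 + 9 = -90)
z = 2*sqrt(43) (z = sqrt(92 + 80) = sqrt(172) = 2*sqrt(43) ≈ 13.115)
L(Q, x) = -1/22 (L(Q, x) = 1/(68 - 90) = 1/(-22) = -1/22)
L(z, -32) - 1*20516 = -1/22 - 1*20516 = -1/22 - 20516 = -451353/22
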